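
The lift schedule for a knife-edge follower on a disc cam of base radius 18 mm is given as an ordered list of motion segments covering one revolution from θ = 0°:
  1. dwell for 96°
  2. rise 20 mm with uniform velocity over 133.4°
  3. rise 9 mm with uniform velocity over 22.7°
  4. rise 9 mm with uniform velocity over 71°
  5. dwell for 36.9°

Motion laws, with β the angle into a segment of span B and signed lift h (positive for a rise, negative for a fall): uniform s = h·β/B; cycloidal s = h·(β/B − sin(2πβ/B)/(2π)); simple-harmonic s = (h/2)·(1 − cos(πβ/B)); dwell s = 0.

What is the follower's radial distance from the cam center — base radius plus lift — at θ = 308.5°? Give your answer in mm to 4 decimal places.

seg 1 [0°–96°] dwell: s stays 0.0000
seg 2 [96°–229.4°] uniform, h=20: full span → s += 20 → s = 20.0000
seg 3 [229.4°–252.1°] uniform, h=9: full span → s += 9 → s = 29.0000
seg 4 [252.1°–323.1°] uniform, h=9: θ=308.5° here. β=56.4, B=71. 9·56.4/71 = 7.1493 → s = 36.1493
radial distance = base radius + s = 18 + 36.1493 = 54.1493

54.1493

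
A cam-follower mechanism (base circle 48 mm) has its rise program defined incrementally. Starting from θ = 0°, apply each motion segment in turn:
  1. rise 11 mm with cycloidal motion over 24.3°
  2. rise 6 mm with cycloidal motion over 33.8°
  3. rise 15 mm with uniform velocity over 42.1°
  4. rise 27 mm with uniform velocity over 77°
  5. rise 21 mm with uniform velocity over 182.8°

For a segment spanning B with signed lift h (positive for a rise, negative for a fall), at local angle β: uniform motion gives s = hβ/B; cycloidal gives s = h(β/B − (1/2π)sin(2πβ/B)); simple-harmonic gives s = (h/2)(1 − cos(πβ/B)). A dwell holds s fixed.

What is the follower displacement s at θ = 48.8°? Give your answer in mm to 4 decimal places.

seg 1 [0°–24.3°] cycloidal, h=11: full span → s += 11 → s = 11.0000
seg 2 [24.3°–58.1°] cycloidal, h=6: θ=48.8° here. β=24.5, B=33.8. 6·(0.7249 − sin(2π·0.7249)/(2π)) = 5.2921 → s = 16.2921

16.2921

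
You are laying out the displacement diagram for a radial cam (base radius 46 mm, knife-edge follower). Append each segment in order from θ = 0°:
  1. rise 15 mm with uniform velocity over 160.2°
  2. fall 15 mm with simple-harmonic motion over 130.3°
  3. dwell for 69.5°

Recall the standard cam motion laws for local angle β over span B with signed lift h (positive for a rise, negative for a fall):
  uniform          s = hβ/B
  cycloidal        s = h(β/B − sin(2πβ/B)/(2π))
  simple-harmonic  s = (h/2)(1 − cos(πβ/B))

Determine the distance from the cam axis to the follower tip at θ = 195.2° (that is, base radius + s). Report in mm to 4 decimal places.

seg 1 [0°–160.2°] uniform, h=15: full span → s += 15 → s = 15.0000
seg 2 [160.2°–290.5°] simple-harmonic, h=-15: θ=195.2° here. β=35, B=130.3. -15/2·(1 − cos(π·0.2686)) = -2.5157 → s = 12.4843
radial distance = base radius + s = 46 + 12.4843 = 58.4843

58.4843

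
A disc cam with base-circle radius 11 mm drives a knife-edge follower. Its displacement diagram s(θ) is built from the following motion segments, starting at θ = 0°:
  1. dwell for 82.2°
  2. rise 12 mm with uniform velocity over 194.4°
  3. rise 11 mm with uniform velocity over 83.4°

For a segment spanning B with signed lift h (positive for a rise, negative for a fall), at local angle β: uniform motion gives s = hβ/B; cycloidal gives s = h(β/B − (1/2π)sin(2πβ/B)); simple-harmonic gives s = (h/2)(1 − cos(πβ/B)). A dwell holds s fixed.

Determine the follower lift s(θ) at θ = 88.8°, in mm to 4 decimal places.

seg 1 [0°–82.2°] dwell: s stays 0.0000
seg 2 [82.2°–276.6°] uniform, h=12: θ=88.8° here. β=6.6, B=194.4. 12·6.6/194.4 = 0.4074 → s = 0.4074

0.4074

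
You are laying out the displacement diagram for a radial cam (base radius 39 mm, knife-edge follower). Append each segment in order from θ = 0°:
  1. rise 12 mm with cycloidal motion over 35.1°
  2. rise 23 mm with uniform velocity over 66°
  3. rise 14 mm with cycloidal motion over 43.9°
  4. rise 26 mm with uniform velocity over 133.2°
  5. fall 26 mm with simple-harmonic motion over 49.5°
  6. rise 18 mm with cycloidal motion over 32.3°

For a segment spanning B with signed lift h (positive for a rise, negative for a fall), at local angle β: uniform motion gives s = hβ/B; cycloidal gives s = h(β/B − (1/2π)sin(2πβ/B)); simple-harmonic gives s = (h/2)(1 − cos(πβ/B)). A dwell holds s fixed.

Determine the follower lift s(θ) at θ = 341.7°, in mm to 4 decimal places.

seg 1 [0°–35.1°] cycloidal, h=12: full span → s += 12 → s = 12.0000
seg 2 [35.1°–101.1°] uniform, h=23: full span → s += 23 → s = 35.0000
seg 3 [101.1°–145°] cycloidal, h=14: full span → s += 14 → s = 49.0000
seg 4 [145°–278.2°] uniform, h=26: full span → s += 26 → s = 75.0000
seg 5 [278.2°–327.7°] simple-harmonic, h=-26: full span → s += -26 → s = 49.0000
seg 6 [327.7°–360°] cycloidal, h=18: θ=341.7° here. β=14, B=32.3. 18·(0.4334 − sin(2π·0.4334)/(2π)) = 6.6383 → s = 55.6383

55.6383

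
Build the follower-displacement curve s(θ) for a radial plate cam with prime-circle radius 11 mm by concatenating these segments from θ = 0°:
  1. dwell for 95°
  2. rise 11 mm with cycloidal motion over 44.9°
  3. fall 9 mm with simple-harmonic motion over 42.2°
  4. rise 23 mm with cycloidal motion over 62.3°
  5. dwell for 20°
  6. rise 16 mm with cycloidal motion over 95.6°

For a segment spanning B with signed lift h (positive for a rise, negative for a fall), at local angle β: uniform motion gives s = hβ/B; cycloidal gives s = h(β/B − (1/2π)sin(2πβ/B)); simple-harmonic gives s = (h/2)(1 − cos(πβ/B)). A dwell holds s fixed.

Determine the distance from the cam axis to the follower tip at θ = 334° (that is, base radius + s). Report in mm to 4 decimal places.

seg 1 [0°–95°] dwell: s stays 0.0000
seg 2 [95°–139.9°] cycloidal, h=11: full span → s += 11 → s = 11.0000
seg 3 [139.9°–182.1°] simple-harmonic, h=-9: full span → s += -9 → s = 2.0000
seg 4 [182.1°–244.4°] cycloidal, h=23: full span → s += 23 → s = 25.0000
seg 5 [244.4°–264.4°] dwell: s stays 25.0000
seg 6 [264.4°–360°] cycloidal, h=16: θ=334° here. β=69.6, B=95.6. 16·(0.7280 − sin(2π·0.7280)/(2π)) = 14.1708 → s = 39.1708
radial distance = base radius + s = 11 + 39.1708 = 50.1708

50.1708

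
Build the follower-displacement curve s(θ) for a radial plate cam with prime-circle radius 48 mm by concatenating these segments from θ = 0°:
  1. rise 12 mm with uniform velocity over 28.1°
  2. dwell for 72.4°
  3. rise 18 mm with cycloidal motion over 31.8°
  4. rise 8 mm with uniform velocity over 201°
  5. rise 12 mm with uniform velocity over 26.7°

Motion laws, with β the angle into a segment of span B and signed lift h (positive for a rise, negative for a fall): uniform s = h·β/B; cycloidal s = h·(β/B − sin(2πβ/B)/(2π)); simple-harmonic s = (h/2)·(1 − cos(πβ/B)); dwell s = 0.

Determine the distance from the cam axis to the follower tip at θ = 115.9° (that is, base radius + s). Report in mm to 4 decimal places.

seg 1 [0°–28.1°] uniform, h=12: full span → s += 12 → s = 12.0000
seg 2 [28.1°–100.5°] dwell: s stays 12.0000
seg 3 [100.5°–132.3°] cycloidal, h=18: θ=115.9° here. β=15.4, B=31.8. 18·(0.4843 − sin(2π·0.4843)/(2π)) = 8.4344 → s = 20.4344
radial distance = base radius + s = 48 + 20.4344 = 68.4344

68.4344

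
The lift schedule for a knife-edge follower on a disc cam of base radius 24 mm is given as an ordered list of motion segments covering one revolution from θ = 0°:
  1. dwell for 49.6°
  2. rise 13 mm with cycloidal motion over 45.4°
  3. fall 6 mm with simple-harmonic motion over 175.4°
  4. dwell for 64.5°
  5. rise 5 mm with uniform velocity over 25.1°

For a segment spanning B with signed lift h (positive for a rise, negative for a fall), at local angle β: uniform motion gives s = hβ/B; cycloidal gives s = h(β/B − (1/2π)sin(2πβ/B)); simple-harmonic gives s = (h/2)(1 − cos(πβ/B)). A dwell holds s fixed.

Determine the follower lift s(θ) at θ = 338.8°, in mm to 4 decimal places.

seg 1 [0°–49.6°] dwell: s stays 0.0000
seg 2 [49.6°–95°] cycloidal, h=13: full span → s += 13 → s = 13.0000
seg 3 [95°–270.4°] simple-harmonic, h=-6: full span → s += -6 → s = 7.0000
seg 4 [270.4°–334.9°] dwell: s stays 7.0000
seg 5 [334.9°–360°] uniform, h=5: θ=338.8° here. β=3.9, B=25.1. 5·3.9/25.1 = 0.7769 → s = 7.7769

7.7769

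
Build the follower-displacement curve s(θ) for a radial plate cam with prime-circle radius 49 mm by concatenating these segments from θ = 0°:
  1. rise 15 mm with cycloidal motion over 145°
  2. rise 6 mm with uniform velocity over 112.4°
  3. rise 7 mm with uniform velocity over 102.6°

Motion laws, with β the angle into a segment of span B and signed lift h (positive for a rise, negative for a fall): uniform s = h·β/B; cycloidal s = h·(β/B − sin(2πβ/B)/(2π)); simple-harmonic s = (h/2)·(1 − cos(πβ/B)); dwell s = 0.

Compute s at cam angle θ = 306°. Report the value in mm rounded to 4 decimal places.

seg 1 [0°–145°] cycloidal, h=15: full span → s += 15 → s = 15.0000
seg 2 [145°–257.4°] uniform, h=6: full span → s += 6 → s = 21.0000
seg 3 [257.4°–360°] uniform, h=7: θ=306° here. β=48.6, B=102.6. 7·48.6/102.6 = 3.3158 → s = 24.3158

24.3158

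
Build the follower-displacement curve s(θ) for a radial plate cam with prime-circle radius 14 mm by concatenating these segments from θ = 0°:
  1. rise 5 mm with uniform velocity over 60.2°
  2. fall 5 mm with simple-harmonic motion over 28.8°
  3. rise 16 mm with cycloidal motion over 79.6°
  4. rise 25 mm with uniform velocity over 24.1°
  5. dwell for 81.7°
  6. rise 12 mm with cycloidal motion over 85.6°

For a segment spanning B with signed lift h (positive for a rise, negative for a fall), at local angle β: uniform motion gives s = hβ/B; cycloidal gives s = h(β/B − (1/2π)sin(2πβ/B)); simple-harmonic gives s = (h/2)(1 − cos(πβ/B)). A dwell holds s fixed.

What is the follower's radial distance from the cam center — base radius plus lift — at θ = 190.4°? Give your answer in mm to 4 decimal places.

seg 1 [0°–60.2°] uniform, h=5: full span → s += 5 → s = 5.0000
seg 2 [60.2°–89°] simple-harmonic, h=-5: full span → s += -5 → s = 0.0000
seg 3 [89°–168.6°] cycloidal, h=16: full span → s += 16 → s = 16.0000
seg 4 [168.6°–192.7°] uniform, h=25: θ=190.4° here. β=21.8, B=24.1. 25·21.8/24.1 = 22.6141 → s = 38.6141
radial distance = base radius + s = 14 + 38.6141 = 52.6141

52.6141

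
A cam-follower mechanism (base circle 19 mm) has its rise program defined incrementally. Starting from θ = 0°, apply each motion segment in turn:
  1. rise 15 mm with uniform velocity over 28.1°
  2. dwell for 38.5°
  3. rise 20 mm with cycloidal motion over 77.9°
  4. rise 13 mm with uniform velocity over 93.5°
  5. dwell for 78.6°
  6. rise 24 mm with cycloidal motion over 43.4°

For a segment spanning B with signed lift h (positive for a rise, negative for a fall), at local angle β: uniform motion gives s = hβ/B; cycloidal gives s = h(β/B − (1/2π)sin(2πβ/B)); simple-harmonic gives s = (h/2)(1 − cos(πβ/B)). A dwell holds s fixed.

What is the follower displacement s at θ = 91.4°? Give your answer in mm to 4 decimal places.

seg 1 [0°–28.1°] uniform, h=15: full span → s += 15 → s = 15.0000
seg 2 [28.1°–66.6°] dwell: s stays 15.0000
seg 3 [66.6°–144.5°] cycloidal, h=20: θ=91.4° here. β=24.8, B=77.9. 20·(0.3184 − sin(2π·0.3184)/(2π)) = 3.4731 → s = 18.4731

18.4731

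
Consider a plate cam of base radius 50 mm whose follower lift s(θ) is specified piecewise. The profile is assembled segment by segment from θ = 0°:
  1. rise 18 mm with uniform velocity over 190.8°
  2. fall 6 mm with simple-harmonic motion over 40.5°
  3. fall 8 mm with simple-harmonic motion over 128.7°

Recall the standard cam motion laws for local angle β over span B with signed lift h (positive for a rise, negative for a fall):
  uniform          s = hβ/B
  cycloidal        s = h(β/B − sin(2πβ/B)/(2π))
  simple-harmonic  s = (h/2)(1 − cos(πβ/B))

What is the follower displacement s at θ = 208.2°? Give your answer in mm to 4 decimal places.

seg 1 [0°–190.8°] uniform, h=18: full span → s += 18 → s = 18.0000
seg 2 [190.8°–231.3°] simple-harmonic, h=-6: θ=208.2° here. β=17.4, B=40.5. -6/2·(1 − cos(π·0.4296)) = -2.3422 → s = 15.6578

15.6578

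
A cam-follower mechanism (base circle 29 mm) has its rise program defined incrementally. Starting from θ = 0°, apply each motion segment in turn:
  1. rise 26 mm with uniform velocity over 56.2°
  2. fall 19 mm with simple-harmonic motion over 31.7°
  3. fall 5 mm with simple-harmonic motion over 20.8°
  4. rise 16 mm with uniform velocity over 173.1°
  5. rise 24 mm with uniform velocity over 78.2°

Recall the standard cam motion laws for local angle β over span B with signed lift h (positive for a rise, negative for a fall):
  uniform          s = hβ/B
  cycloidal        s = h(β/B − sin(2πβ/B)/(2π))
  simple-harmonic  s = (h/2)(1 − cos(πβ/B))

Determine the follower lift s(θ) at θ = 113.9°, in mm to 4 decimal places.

seg 1 [0°–56.2°] uniform, h=26: full span → s += 26 → s = 26.0000
seg 2 [56.2°–87.9°] simple-harmonic, h=-19: full span → s += -19 → s = 7.0000
seg 3 [87.9°–108.7°] simple-harmonic, h=-5: full span → s += -5 → s = 2.0000
seg 4 [108.7°–281.8°] uniform, h=16: θ=113.9° here. β=5.2, B=173.1. 16·5.2/173.1 = 0.4806 → s = 2.4806

2.4806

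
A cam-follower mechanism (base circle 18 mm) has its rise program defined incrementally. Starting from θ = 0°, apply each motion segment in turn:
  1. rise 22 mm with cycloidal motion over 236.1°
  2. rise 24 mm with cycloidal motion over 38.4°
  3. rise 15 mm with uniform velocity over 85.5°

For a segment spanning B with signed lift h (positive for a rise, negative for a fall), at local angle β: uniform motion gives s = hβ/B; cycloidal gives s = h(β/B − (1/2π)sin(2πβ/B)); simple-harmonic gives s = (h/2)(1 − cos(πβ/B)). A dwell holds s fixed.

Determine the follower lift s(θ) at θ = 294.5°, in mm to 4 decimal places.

seg 1 [0°–236.1°] cycloidal, h=22: full span → s += 22 → s = 22.0000
seg 2 [236.1°–274.5°] cycloidal, h=24: full span → s += 24 → s = 46.0000
seg 3 [274.5°–360°] uniform, h=15: θ=294.5° here. β=20, B=85.5. 15·20/85.5 = 3.5088 → s = 49.5088

49.5088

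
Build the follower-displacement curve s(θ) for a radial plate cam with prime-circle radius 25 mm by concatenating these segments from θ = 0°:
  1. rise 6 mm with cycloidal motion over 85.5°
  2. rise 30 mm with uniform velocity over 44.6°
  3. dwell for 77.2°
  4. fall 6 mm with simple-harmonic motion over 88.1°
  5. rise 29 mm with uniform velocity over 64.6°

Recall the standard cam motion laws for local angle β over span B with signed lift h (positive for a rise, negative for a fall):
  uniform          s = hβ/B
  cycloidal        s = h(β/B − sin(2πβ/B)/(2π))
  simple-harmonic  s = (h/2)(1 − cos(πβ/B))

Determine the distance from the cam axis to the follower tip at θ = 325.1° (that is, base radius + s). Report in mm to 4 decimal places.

seg 1 [0°–85.5°] cycloidal, h=6: full span → s += 6 → s = 6.0000
seg 2 [85.5°–130.1°] uniform, h=30: full span → s += 30 → s = 36.0000
seg 3 [130.1°–207.3°] dwell: s stays 36.0000
seg 4 [207.3°–295.4°] simple-harmonic, h=-6: full span → s += -6 → s = 30.0000
seg 5 [295.4°–360°] uniform, h=29: θ=325.1° here. β=29.7, B=64.6. 29·29.7/64.6 = 13.3328 → s = 43.3328
radial distance = base radius + s = 25 + 43.3328 = 68.3328

68.3328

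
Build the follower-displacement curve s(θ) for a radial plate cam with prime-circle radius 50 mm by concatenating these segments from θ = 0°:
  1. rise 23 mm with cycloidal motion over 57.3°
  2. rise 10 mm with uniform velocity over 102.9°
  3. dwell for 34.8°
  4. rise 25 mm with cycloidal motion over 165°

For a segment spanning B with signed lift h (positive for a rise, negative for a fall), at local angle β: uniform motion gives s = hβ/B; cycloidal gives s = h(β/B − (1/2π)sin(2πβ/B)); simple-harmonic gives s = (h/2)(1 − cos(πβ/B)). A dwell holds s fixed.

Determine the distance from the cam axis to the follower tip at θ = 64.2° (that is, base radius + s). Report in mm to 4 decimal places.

seg 1 [0°–57.3°] cycloidal, h=23: full span → s += 23 → s = 23.0000
seg 2 [57.3°–160.2°] uniform, h=10: θ=64.2° here. β=6.9, B=102.9. 10·6.9/102.9 = 0.6706 → s = 23.6706
radial distance = base radius + s = 50 + 23.6706 = 73.6706

73.6706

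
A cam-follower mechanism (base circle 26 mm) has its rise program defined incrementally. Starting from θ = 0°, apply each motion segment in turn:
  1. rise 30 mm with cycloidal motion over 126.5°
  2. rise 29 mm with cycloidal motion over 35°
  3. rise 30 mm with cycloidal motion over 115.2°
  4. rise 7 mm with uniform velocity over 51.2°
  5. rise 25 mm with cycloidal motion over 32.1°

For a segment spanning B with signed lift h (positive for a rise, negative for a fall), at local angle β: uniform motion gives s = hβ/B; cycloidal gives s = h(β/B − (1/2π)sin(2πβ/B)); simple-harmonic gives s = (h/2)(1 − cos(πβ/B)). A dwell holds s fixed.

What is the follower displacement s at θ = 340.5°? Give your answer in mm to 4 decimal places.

seg 1 [0°–126.5°] cycloidal, h=30: full span → s += 30 → s = 30.0000
seg 2 [126.5°–161.5°] cycloidal, h=29: full span → s += 29 → s = 59.0000
seg 3 [161.5°–276.7°] cycloidal, h=30: full span → s += 30 → s = 89.0000
seg 4 [276.7°–327.9°] uniform, h=7: full span → s += 7 → s = 96.0000
seg 5 [327.9°–360°] cycloidal, h=25: θ=340.5° here. β=12.6, B=32.1. 25·(0.3925 − sin(2π·0.3925)/(2π)) = 7.3258 → s = 103.3258

103.3258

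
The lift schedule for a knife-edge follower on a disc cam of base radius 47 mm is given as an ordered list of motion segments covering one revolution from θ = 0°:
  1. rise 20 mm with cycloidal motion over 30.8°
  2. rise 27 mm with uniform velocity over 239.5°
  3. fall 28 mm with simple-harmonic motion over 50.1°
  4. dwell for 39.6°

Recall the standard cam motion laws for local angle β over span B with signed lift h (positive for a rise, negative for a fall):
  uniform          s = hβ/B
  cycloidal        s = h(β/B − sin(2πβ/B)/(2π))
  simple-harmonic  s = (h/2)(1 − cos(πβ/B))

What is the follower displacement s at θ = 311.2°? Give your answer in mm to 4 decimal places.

seg 1 [0°–30.8°] cycloidal, h=20: full span → s += 20 → s = 20.0000
seg 2 [30.8°–270.3°] uniform, h=27: full span → s += 27 → s = 47.0000
seg 3 [270.3°–320.4°] simple-harmonic, h=-28: θ=311.2° here. β=40.9, B=50.1. -28/2·(1 − cos(π·0.8164)) = -25.7342 → s = 21.2658

21.2658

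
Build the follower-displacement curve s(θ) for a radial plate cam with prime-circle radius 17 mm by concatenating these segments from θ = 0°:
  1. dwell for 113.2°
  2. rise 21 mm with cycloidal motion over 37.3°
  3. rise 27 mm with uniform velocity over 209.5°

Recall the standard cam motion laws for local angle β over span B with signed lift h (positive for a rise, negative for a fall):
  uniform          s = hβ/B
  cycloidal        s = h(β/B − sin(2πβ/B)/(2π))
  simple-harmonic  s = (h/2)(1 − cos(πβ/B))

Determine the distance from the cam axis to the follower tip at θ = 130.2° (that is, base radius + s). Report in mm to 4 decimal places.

seg 1 [0°–113.2°] dwell: s stays 0.0000
seg 2 [113.2°–150.5°] cycloidal, h=21: θ=130.2° here. β=17, B=37.3. 21·(0.4558 − sin(2π·0.4558)/(2π)) = 8.6540 → s = 8.6540
radial distance = base radius + s = 17 + 8.6540 = 25.6540

25.6540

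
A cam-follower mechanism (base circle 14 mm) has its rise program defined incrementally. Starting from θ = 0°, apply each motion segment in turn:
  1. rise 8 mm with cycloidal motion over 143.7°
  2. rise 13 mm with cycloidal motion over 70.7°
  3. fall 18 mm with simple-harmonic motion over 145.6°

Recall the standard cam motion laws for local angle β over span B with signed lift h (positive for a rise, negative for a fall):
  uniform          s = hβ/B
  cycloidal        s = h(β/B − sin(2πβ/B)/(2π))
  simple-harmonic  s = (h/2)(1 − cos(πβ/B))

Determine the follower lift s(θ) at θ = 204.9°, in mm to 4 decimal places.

seg 1 [0°–143.7°] cycloidal, h=8: full span → s += 8 → s = 8.0000
seg 2 [143.7°–214.4°] cycloidal, h=13: θ=204.9° here. β=61.2, B=70.7. 13·(0.8656 − sin(2π·0.8656)/(2π)) = 12.7997 → s = 20.7997

20.7997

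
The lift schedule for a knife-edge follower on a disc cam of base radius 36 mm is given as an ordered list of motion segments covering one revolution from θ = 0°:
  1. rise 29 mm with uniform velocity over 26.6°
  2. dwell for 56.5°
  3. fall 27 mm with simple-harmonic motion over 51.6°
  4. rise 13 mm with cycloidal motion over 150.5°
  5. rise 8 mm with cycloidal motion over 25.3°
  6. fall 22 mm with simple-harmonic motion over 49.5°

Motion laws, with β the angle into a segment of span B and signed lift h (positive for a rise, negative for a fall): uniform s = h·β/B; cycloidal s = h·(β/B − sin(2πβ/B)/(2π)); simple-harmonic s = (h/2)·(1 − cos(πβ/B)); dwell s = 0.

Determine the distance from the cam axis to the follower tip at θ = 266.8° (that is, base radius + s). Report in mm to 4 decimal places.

seg 1 [0°–26.6°] uniform, h=29: full span → s += 29 → s = 29.0000
seg 2 [26.6°–83.1°] dwell: s stays 29.0000
seg 3 [83.1°–134.7°] simple-harmonic, h=-27: full span → s += -27 → s = 2.0000
seg 4 [134.7°–285.2°] cycloidal, h=13: θ=266.8° here. β=132.1, B=150.5. 13·(0.8777 − sin(2π·0.8777)/(2π)) = 12.8482 → s = 14.8482
radial distance = base radius + s = 36 + 14.8482 = 50.8482

50.8482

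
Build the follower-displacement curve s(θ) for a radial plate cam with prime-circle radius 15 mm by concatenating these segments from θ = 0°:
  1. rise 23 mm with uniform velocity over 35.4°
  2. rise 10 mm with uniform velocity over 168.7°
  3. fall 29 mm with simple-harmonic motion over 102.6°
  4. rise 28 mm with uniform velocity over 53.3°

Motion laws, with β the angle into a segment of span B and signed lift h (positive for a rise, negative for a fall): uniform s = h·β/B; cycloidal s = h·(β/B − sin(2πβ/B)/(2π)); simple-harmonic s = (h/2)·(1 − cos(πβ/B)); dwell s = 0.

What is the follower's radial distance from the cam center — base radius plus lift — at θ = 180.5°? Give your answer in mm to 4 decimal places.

seg 1 [0°–35.4°] uniform, h=23: full span → s += 23 → s = 23.0000
seg 2 [35.4°–204.1°] uniform, h=10: θ=180.5° here. β=145.1, B=168.7. 10·145.1/168.7 = 8.6011 → s = 31.6011
radial distance = base radius + s = 15 + 31.6011 = 46.6011

46.6011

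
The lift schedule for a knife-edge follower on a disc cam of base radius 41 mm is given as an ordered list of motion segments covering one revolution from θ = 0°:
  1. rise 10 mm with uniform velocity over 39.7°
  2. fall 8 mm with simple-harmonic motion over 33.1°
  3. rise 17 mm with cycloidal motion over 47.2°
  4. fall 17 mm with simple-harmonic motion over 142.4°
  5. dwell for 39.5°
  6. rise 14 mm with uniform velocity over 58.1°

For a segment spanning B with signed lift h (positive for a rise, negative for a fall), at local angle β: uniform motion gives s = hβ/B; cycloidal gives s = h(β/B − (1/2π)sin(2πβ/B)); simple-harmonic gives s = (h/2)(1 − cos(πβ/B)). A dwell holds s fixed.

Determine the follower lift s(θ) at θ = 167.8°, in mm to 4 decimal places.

seg 1 [0°–39.7°] uniform, h=10: full span → s += 10 → s = 10.0000
seg 2 [39.7°–72.8°] simple-harmonic, h=-8: full span → s += -8 → s = 2.0000
seg 3 [72.8°–120°] cycloidal, h=17: full span → s += 17 → s = 19.0000
seg 4 [120°–262.4°] simple-harmonic, h=-17: θ=167.8° here. β=47.8, B=142.4. -17/2·(1 − cos(π·0.3357)) = -4.3042 → s = 14.6958

14.6958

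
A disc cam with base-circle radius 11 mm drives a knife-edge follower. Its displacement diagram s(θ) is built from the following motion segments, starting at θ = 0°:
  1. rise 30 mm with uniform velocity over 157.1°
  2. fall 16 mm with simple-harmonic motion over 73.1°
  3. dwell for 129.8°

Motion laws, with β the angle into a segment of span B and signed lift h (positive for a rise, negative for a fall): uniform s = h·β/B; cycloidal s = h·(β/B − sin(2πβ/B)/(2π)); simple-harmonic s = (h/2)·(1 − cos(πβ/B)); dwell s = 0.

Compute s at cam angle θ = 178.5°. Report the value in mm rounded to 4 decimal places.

seg 1 [0°–157.1°] uniform, h=30: full span → s += 30 → s = 30.0000
seg 2 [157.1°–230.2°] simple-harmonic, h=-16: θ=178.5° here. β=21.4, B=73.1. -16/2·(1 − cos(π·0.2927)) = -3.1515 → s = 26.8485

26.8485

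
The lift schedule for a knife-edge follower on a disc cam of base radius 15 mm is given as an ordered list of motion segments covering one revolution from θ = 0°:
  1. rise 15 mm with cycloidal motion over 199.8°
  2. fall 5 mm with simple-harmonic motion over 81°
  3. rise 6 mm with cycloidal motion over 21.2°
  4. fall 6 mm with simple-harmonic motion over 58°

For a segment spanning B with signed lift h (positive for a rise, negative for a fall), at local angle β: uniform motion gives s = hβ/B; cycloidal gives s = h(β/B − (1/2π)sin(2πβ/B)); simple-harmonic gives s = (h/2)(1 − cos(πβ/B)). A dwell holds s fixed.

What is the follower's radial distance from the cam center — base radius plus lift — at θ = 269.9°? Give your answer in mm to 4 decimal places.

seg 1 [0°–199.8°] cycloidal, h=15: full span → s += 15 → s = 15.0000
seg 2 [199.8°–280.8°] simple-harmonic, h=-5: θ=269.9° here. β=70.1, B=81. -5/2·(1 − cos(π·0.8654)) = -4.7799 → s = 10.2201
radial distance = base radius + s = 15 + 10.2201 = 25.2201

25.2201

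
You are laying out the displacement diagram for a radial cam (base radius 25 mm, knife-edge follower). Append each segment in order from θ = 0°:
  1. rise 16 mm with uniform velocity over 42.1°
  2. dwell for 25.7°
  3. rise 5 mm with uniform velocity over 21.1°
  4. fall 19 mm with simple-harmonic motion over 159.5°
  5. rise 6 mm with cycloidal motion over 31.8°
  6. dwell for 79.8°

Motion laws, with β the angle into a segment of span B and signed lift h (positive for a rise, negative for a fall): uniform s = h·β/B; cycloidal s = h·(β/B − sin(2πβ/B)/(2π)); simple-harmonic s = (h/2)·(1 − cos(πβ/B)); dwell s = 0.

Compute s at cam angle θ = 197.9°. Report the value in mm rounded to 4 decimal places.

seg 1 [0°–42.1°] uniform, h=16: full span → s += 16 → s = 16.0000
seg 2 [42.1°–67.8°] dwell: s stays 16.0000
seg 3 [67.8°–88.9°] uniform, h=5: full span → s += 5 → s = 21.0000
seg 4 [88.9°–248.4°] simple-harmonic, h=-19: θ=197.9° here. β=109, B=159.5. -19/2·(1 − cos(π·0.6834)) = -14.6754 → s = 6.3246

6.3246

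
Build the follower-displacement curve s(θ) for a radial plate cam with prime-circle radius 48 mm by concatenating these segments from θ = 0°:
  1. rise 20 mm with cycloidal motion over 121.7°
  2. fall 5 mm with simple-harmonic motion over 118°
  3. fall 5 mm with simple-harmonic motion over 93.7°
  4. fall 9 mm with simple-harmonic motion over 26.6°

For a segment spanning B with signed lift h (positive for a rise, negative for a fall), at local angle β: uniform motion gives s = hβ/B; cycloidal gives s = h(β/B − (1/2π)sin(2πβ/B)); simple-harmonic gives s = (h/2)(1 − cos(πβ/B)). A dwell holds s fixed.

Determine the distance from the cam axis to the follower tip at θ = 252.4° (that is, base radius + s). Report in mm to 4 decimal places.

seg 1 [0°–121.7°] cycloidal, h=20: full span → s += 20 → s = 20.0000
seg 2 [121.7°–239.7°] simple-harmonic, h=-5: full span → s += -5 → s = 15.0000
seg 3 [239.7°–333.4°] simple-harmonic, h=-5: θ=252.4° here. β=12.7, B=93.7. -5/2·(1 − cos(π·0.1355)) = -0.2232 → s = 14.7768
radial distance = base radius + s = 48 + 14.7768 = 62.7768

62.7768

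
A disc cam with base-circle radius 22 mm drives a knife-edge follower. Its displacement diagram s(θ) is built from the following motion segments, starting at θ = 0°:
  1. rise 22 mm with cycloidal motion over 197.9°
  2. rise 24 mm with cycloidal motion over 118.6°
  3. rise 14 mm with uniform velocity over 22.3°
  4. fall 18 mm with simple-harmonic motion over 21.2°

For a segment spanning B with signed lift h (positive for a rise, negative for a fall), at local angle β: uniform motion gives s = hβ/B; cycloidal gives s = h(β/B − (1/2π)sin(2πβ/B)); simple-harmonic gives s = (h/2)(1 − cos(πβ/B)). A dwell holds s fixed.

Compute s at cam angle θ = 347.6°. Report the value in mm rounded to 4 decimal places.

seg 1 [0°–197.9°] cycloidal, h=22: full span → s += 22 → s = 22.0000
seg 2 [197.9°–316.5°] cycloidal, h=24: full span → s += 24 → s = 46.0000
seg 3 [316.5°–338.8°] uniform, h=14: full span → s += 14 → s = 60.0000
seg 4 [338.8°–360°] simple-harmonic, h=-18: θ=347.6° here. β=8.8, B=21.2. -18/2·(1 − cos(π·0.4151)) = -6.6277 → s = 53.3723

53.3723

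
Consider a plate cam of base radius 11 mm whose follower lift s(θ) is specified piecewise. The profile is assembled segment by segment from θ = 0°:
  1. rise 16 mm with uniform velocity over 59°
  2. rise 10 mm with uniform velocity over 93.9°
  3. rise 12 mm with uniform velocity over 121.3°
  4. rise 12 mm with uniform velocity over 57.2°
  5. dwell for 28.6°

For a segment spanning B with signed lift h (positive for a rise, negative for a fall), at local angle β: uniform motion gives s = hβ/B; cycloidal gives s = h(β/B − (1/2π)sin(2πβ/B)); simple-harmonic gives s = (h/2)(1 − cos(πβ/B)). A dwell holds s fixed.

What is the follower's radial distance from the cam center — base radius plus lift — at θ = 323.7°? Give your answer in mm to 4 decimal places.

seg 1 [0°–59°] uniform, h=16: full span → s += 16 → s = 16.0000
seg 2 [59°–152.9°] uniform, h=10: full span → s += 10 → s = 26.0000
seg 3 [152.9°–274.2°] uniform, h=12: full span → s += 12 → s = 38.0000
seg 4 [274.2°–331.4°] uniform, h=12: θ=323.7° here. β=49.5, B=57.2. 12·49.5/57.2 = 10.3846 → s = 48.3846
radial distance = base radius + s = 11 + 48.3846 = 59.3846

59.3846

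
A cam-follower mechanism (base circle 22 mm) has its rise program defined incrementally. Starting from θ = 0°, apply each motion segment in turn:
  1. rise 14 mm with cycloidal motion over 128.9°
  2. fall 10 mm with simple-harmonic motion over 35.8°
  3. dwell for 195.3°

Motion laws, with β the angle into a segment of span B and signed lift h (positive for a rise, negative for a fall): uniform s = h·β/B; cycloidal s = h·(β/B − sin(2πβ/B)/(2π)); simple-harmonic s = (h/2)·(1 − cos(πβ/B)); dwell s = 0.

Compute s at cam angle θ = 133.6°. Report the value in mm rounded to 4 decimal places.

seg 1 [0°–128.9°] cycloidal, h=14: full span → s += 14 → s = 14.0000
seg 2 [128.9°–164.7°] simple-harmonic, h=-10: θ=133.6° here. β=4.7, B=35.8. -10/2·(1 − cos(π·0.1313)) = -0.4193 → s = 13.5807

13.5807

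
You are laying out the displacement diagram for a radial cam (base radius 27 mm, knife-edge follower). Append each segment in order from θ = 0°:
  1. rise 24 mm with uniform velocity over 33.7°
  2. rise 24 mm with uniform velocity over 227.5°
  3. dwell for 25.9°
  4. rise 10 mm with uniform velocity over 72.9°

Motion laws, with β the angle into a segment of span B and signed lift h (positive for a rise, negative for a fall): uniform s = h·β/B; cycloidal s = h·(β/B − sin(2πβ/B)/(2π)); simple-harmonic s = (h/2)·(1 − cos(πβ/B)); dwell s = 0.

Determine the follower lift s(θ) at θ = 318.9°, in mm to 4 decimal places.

seg 1 [0°–33.7°] uniform, h=24: full span → s += 24 → s = 24.0000
seg 2 [33.7°–261.2°] uniform, h=24: full span → s += 24 → s = 48.0000
seg 3 [261.2°–287.1°] dwell: s stays 48.0000
seg 4 [287.1°–360°] uniform, h=10: θ=318.9° here. β=31.8, B=72.9. 10·31.8/72.9 = 4.3621 → s = 52.3621

52.3621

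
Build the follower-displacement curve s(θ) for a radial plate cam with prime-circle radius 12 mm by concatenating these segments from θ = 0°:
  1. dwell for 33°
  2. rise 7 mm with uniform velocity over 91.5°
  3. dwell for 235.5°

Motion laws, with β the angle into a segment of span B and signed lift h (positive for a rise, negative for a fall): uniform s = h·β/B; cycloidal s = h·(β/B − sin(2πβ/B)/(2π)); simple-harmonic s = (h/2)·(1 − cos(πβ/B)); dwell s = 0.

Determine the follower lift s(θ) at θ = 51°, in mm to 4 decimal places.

seg 1 [0°–33°] dwell: s stays 0.0000
seg 2 [33°–124.5°] uniform, h=7: θ=51° here. β=18, B=91.5. 7·18/91.5 = 1.3770 → s = 1.3770

1.3770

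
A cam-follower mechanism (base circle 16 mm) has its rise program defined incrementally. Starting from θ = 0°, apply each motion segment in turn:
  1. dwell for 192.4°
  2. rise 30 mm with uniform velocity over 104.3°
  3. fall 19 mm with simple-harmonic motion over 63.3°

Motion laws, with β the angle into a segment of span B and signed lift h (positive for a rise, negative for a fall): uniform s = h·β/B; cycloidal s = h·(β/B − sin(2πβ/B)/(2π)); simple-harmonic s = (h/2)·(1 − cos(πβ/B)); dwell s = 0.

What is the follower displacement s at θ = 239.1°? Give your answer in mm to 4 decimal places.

seg 1 [0°–192.4°] dwell: s stays 0.0000
seg 2 [192.4°–296.7°] uniform, h=30: θ=239.1° here. β=46.7, B=104.3. 30·46.7/104.3 = 13.4324 → s = 13.4324

13.4324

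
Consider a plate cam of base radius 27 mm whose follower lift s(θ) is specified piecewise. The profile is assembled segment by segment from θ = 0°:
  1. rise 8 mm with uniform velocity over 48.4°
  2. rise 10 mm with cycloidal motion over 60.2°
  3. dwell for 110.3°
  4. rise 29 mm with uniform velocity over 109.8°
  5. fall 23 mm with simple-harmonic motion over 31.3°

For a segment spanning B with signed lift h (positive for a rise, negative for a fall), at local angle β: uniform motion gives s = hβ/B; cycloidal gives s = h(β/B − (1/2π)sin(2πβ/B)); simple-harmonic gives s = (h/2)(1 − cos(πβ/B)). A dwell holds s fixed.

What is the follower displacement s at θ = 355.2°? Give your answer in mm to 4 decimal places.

seg 1 [0°–48.4°] uniform, h=8: full span → s += 8 → s = 8.0000
seg 2 [48.4°–108.6°] cycloidal, h=10: full span → s += 10 → s = 18.0000
seg 3 [108.6°–218.9°] dwell: s stays 18.0000
seg 4 [218.9°–328.7°] uniform, h=29: full span → s += 29 → s = 47.0000
seg 5 [328.7°–360°] simple-harmonic, h=-23: θ=355.2° here. β=26.5, B=31.3. -23/2·(1 − cos(π·0.8466)) = -21.6910 → s = 25.3090

25.3090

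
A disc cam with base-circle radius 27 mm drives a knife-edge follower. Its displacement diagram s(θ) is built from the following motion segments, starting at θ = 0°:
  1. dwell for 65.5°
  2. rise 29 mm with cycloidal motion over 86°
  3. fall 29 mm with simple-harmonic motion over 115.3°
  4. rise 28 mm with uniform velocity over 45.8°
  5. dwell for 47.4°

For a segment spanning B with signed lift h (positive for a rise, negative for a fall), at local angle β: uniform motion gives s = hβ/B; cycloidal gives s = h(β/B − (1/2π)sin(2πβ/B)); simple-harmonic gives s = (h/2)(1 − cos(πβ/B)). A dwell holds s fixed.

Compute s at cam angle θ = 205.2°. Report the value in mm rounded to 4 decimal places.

seg 1 [0°–65.5°] dwell: s stays 0.0000
seg 2 [65.5°–151.5°] cycloidal, h=29: full span → s += 29 → s = 29.0000
seg 3 [151.5°–266.8°] simple-harmonic, h=-29: θ=205.2° here. β=53.7, B=115.3. -29/2·(1 − cos(π·0.4657)) = -12.9424 → s = 16.0576

16.0576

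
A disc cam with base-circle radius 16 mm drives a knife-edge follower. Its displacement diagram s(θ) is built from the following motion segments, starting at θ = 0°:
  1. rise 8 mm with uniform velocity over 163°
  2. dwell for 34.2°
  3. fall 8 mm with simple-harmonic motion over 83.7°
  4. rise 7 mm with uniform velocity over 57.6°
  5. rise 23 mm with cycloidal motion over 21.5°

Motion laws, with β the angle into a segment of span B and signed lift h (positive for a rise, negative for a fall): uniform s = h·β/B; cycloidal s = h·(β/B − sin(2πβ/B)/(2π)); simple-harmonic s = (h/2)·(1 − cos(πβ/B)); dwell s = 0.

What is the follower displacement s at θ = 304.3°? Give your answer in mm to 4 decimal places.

seg 1 [0°–163°] uniform, h=8: full span → s += 8 → s = 8.0000
seg 2 [163°–197.2°] dwell: s stays 8.0000
seg 3 [197.2°–280.9°] simple-harmonic, h=-8: full span → s += -8 → s = 0.0000
seg 4 [280.9°–338.5°] uniform, h=7: θ=304.3° here. β=23.4, B=57.6. 7·23.4/57.6 = 2.8438 → s = 2.8438

2.8438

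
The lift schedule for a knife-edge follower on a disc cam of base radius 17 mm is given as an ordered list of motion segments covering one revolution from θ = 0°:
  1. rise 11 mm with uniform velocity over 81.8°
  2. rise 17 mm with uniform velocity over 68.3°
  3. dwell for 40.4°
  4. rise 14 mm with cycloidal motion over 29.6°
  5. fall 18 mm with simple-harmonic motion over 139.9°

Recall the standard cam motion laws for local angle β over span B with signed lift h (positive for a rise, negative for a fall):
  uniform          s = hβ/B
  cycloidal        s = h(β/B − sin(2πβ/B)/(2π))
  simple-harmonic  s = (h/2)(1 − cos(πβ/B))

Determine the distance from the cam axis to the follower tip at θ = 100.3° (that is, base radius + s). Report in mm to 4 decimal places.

seg 1 [0°–81.8°] uniform, h=11: full span → s += 11 → s = 11.0000
seg 2 [81.8°–150.1°] uniform, h=17: θ=100.3° here. β=18.5, B=68.3. 17·18.5/68.3 = 4.6047 → s = 15.6047
radial distance = base radius + s = 17 + 15.6047 = 32.6047

32.6047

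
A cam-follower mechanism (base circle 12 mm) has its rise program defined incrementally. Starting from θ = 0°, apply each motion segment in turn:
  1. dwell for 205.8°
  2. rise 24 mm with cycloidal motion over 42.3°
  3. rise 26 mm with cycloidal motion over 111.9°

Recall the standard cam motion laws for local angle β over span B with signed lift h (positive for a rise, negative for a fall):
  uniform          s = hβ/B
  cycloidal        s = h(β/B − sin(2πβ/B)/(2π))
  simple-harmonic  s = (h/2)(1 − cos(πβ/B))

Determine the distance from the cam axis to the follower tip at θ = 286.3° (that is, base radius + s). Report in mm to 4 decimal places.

seg 1 [0°–205.8°] dwell: s stays 0.0000
seg 2 [205.8°–248.1°] cycloidal, h=24: full span → s += 24 → s = 24.0000
seg 3 [248.1°–360°] cycloidal, h=26: θ=286.3° here. β=38.2, B=111.9. 26·(0.3414 − sin(2π·0.3414)/(2π)) = 5.4012 → s = 29.4012
radial distance = base radius + s = 12 + 29.4012 = 41.4012

41.4012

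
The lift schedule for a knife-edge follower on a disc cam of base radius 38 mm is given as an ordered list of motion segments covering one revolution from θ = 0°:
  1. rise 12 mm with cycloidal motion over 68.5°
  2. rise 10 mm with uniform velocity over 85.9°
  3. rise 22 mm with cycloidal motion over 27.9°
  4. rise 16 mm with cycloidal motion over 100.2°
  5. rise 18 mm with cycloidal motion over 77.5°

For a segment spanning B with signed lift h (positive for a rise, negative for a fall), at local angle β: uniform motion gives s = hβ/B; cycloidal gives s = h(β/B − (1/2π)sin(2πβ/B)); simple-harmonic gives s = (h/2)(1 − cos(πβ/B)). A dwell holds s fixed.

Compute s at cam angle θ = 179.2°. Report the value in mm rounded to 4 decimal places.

seg 1 [0°–68.5°] cycloidal, h=12: full span → s += 12 → s = 12.0000
seg 2 [68.5°–154.4°] uniform, h=10: full span → s += 10 → s = 22.0000
seg 3 [154.4°–182.3°] cycloidal, h=22: θ=179.2° here. β=24.8, B=27.9. 22·(0.8889 − sin(2π·0.8889)/(2π)) = 21.8062 → s = 43.8062

43.8062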